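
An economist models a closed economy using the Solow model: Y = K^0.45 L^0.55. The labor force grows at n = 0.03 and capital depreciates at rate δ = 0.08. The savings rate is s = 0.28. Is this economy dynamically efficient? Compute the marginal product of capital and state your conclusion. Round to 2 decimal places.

dynamically efficient; MPK ≈ 0.18

Capital per worker breaks even when investment replaces (n + δ)·k; here n + δ = 0.11.
Steady-state k*: s·k^0.45 = 0.11·k gives k* = (0.28/0.11)^(1/0.55) ≈ 5.4671.
MPK = 0.45·5.4671^(-0.55) ≈ 0.1768.
MPK > n+δ = 0.11, so the economy is dynamically efficient (under-saving).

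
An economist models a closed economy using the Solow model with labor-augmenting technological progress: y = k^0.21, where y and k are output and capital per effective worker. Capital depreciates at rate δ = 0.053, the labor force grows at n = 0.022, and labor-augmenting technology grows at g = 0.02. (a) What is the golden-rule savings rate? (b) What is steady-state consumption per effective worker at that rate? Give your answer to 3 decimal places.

(a) s_gold = 0.210; (b) c_gold ≈ 0.975

The effective depreciation rate is n + g + δ = 0.022 + 0.02 + 0.053 = 0.095.
For Cobb-Douglas, s_gold equals capital's share: s_gold = 0.21.
Setting f'(k) = n+g+δ gives 0.21·k^(0.21−1) = 0.095, hence k_gold = (0.21/0.095)^(1/0.79) ≈ 2.7294.
y_gold = 2.7294^0.21 ≈ 1.2347; c_gold = (1−0.21)·y_gold ≈ 0.9754.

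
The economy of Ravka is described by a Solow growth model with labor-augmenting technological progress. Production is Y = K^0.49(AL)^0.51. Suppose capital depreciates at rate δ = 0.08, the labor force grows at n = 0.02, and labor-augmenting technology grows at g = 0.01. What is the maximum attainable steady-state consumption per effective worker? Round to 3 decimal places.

c_gold ≈ 2.143

Capital per effective worker breaks even when investment replaces (n + g + δ)·k; here n + g + δ = 0.11.
At the golden rule the marginal product of capital equals n+g+δ: 0.49·k^(0.49−1) = 0.11. Solving, k_gold = (0.49/0.11)^(1/0.51) ≈ 18.7139.
y_gold = 18.7139^0.49 ≈ 4.2011.
c_gold = y_gold − (n+g+δ)·k_gold = 4.2011 − 0.11·18.7139 ≈ 2.1425.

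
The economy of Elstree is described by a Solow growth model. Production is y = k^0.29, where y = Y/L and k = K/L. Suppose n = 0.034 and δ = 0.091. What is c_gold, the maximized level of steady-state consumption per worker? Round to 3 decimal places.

c_gold ≈ 1.001

The effective depreciation rate is n + δ = 0.034 + 0.091 = 0.125.
At the golden rule the marginal product of capital equals n+δ: 0.29·k^(0.29−1) = 0.125. Solving, k_gold = (0.29/0.125)^(1/0.71) ≈ 3.2717.
y_gold = 3.2717^0.29 ≈ 1.4102.
c_gold = y_gold − (n+δ)·k_gold = 1.4102 − 0.125·3.2717 ≈ 1.0012.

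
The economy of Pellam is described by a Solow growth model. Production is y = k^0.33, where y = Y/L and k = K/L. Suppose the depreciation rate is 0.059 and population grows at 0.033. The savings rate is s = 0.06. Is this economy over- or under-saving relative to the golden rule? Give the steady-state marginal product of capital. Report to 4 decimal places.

n + δ = 0.033 + 0.059 = 0.092.
Steady-state k*: s·k^0.33 = 0.092·k gives k* = (0.06/0.092)^(1/0.67) ≈ 0.5284.
MPK = 0.33·0.5284^(-0.67) ≈ 0.5060.
MPK > n+δ = 0.092, so the economy is dynamically efficient (under-saving).

under-saving; MPK ≈ 0.5060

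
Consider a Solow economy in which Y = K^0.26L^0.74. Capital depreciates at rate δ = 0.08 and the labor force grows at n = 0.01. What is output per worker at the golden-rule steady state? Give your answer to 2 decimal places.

y_gold ≈ 1.45

Break-even investment rate: n + δ = 0.01 + 0.08 = 0.09.
At the golden rule the marginal product of capital equals n+δ: 0.26·k^(0.26−1) = 0.09. Solving, k_gold = (0.26/0.09)^(1/0.74) ≈ 4.1938.
Output: y_gold = k_gold^0.26 = 4.1938^0.26 ≈ 1.4517.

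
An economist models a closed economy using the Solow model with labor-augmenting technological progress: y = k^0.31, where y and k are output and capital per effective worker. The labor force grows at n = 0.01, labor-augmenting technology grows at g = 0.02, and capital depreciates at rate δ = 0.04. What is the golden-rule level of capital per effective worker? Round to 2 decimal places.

k_gold ≈ 8.64

Break-even investment rate: n + g + δ = 0.01 + 0.02 + 0.04 = 0.07.
At the golden rule the marginal product of capital equals n+g+δ: 0.31·k^(0.31−1) = 0.07. Solving, k_gold = (0.31/0.07)^(1/0.69) ≈ 8.6420.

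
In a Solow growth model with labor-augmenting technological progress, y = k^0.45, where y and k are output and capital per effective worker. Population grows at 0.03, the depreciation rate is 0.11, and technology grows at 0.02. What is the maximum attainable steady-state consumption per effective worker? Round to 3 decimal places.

c_gold ≈ 1.282

Capital per effective worker breaks even when investment replaces (n + g + δ)·k; here n + g + δ = 0.16.
At the golden rule the marginal product of capital equals n+g+δ: 0.45·k^(0.45−1) = 0.16. Solving, k_gold = (0.45/0.16)^(1/0.55) ≈ 6.5544.
y_gold = 6.5544^0.45 ≈ 2.3304.
c_gold = y_gold − (n+g+δ)·k_gold = 2.3304 − 0.16·6.5544 ≈ 1.2817.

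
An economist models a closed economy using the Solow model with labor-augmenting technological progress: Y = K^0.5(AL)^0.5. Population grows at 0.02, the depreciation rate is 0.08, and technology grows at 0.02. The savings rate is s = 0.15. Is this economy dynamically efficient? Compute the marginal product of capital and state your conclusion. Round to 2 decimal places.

Break-even investment rate: n + g + δ = 0.02 + 0.02 + 0.08 = 0.12.
Steady-state k*: s·k^0.5 = 0.12·k gives k* = (0.15/0.12)^(1/0.5) ≈ 1.5625.
MPK = 0.5·1.5625^(-0.5) ≈ 0.4000.
MPK > n+g+δ = 0.12, so the economy is dynamically efficient (under-saving).

dynamically efficient; MPK ≈ 0.40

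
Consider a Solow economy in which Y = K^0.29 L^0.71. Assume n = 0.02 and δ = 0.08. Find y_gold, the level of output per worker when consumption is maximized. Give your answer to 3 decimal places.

Break-even investment rate: n + δ = 0.02 + 0.08 = 0.1.
At the golden rule the marginal product of capital equals n+δ: 0.29·k^(0.29−1) = 0.1. Solving, k_gold = (0.29/0.1)^(1/0.71) ≈ 4.4799.
Output: y_gold = k_gold^0.29 = 4.4799^0.29 ≈ 1.5448.

y_gold ≈ 1.545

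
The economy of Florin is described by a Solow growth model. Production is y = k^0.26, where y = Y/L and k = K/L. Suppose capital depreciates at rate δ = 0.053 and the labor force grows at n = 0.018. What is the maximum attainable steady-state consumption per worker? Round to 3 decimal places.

The effective depreciation rate is n + δ = 0.018 + 0.053 = 0.071.
Maximizing c = f(k) − (n+δ)·k gives f'(k) = n+δ, i.e. 0.26·k^(0.26−1) = 0.071, so k_gold = (0.26/0.071)^(1/0.74) ≈ 5.7780.
y_gold = 5.7780^0.26 ≈ 1.5778.
c_gold = y_gold − (n+δ)·k_gold = 1.5778 − 0.071·5.7780 ≈ 1.1676.

c_gold ≈ 1.168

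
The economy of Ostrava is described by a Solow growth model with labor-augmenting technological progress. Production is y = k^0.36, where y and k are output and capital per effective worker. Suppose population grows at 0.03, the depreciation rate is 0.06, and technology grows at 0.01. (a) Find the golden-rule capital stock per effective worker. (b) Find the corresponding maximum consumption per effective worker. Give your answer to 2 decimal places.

Capital per effective worker breaks even when investment replaces (n + g + δ)·k; here n + g + δ = 0.1.
Golden rule sets MPK = n+g+δ: 0.36·k^(0.36−1) = 0.1, so k_gold = (0.36/0.1)^(1/0.64) ≈ 7.3998.
y_gold = 7.3998^0.36 ≈ 2.0555; c_gold = y_gold − 0.1·k_gold ≈ 1.3155.

(a) k_gold ≈ 7.40; (b) c_gold ≈ 1.32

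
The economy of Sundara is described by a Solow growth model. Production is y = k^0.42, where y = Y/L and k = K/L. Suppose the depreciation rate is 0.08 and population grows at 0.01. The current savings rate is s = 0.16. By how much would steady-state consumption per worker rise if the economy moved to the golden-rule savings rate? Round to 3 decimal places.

Δc ≈ 0.495

n + δ = 0.01 + 0.08 = 0.09.
Current steady state (s = 0.16): k* = (0.16/0.09)^(1/0.58) ≈ 2.6966, y* = 2.6966^0.42 ≈ 1.5169, c* = (1−0.16)·1.5169 ≈ 1.2742.
Maximizing c = f(k) − (n+δ)·k gives f'(k) = n+δ, i.e. 0.42·k^(0.42−1) = 0.09, so k_gold = (0.42/0.09)^(1/0.58) ≈ 14.2384.
y_gold = 14.2384^0.42 ≈ 3.0511, c_gold = y_gold − 0.09·k_gold ≈ 1.7696.
Gain: Δc = 1.7696 − 1.2742 ≈ 0.4955.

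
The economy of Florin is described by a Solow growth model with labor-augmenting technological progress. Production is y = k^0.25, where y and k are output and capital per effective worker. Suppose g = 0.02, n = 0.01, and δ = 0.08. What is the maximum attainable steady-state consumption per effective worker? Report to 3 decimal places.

Capital per effective worker breaks even when investment replaces (n + g + δ)·k; here n + g + δ = 0.11.
At the golden rule the marginal product of capital equals n+g+δ: 0.25·k^(0.25−1) = 0.11. Solving, k_gold = (0.25/0.11)^(1/0.75) ≈ 2.9881.
y_gold = 2.9881^0.25 ≈ 1.3148.
c_gold = y_gold − (n+g+δ)·k_gold = 1.3148 − 0.11·2.9881 ≈ 0.9861.

c_gold ≈ 0.986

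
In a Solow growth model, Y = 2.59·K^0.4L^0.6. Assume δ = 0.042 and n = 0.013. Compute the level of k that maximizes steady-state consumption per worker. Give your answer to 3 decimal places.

k_gold ≈ 133.351

Break-even investment rate: n + δ = 0.013 + 0.042 = 0.055.
Maximizing c = f(k) − (n+δ)·k gives f'(k) = n+δ, i.e. 0.4·2.59·k^(0.4−1) = 0.055, so k_gold = (0.4·2.59/0.055)^(1/0.6) ≈ 133.3506.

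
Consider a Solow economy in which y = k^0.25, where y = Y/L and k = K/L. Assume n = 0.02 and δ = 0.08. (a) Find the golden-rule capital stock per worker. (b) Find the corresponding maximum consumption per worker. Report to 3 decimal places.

The effective depreciation rate is n + δ = 0.02 + 0.08 = 0.1.
Setting f'(k) = n+δ gives 0.25·k^(0.25−1) = 0.1, hence k_gold = (0.25/0.1)^(1/0.75) ≈ 3.3930.
y_gold = 3.3930^0.25 ≈ 1.3572; c_gold = y_gold − 0.1·k_gold ≈ 1.0179.

(a) k_gold ≈ 3.393; (b) c_gold ≈ 1.018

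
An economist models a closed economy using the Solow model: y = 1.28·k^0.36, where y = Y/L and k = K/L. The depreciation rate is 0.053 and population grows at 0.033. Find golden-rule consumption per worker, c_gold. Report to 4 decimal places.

c_gold ≈ 2.1060

Capital per worker breaks even when investment replaces (n + δ)·k; here n + δ = 0.086.
At the golden rule the marginal product of capital equals n+δ: 0.36·1.28·k^(0.36−1) = 0.086. Solving, k_gold = (0.36·1.28/0.086)^(1/0.64) ≈ 13.7748.
y_gold = 1.28·13.7748^0.36 ≈ 3.2906.
c_gold = y_gold − (n+δ)·k_gold = 3.2906 − 0.086·13.7748 ≈ 2.1060.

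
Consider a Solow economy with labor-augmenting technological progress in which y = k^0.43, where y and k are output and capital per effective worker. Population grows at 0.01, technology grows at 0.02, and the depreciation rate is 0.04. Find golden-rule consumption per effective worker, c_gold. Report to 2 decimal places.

Break-even investment rate: n + g + δ = 0.01 + 0.02 + 0.04 = 0.07.
Setting f'(k) = n+g+δ gives 0.43·k^(0.43−1) = 0.07, hence k_gold = (0.43/0.07)^(1/0.57) ≈ 24.1605.
y_gold = 24.1605^0.43 ≈ 3.9331.
c_gold = y_gold − (n+g+δ)·k_gold = 3.9331 − 0.07·24.1605 ≈ 2.2419.

c_gold ≈ 2.24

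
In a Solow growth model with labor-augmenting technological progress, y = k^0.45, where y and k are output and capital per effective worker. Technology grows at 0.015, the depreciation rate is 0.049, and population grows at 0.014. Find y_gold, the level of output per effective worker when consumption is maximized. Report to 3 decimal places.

Capital per effective worker breaks even when investment replaces (n + g + δ)·k; here n + g + δ = 0.078.
Golden rule sets MPK = n+g+δ: 0.45·k^(0.45−1) = 0.078, so k_gold = (0.45/0.078)^(1/0.55) ≈ 24.2020.
Output: y_gold = k_gold^0.45 = 24.2020^0.45 ≈ 4.1950.

y_gold ≈ 4.195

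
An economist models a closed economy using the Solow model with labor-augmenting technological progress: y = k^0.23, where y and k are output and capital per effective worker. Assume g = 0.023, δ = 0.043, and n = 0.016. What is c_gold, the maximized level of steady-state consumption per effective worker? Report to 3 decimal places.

n + g + δ = 0.016 + 0.023 + 0.043 = 0.082.
Setting f'(k) = n+g+δ gives 0.23·k^(0.23−1) = 0.082, hence k_gold = (0.23/0.082)^(1/0.77) ≈ 3.8169.
y_gold = 3.8169^0.23 ≈ 1.3608.
c_gold = y_gold − (n+g+δ)·k_gold = 1.3608 − 0.082·3.8169 ≈ 1.0478.

c_gold ≈ 1.048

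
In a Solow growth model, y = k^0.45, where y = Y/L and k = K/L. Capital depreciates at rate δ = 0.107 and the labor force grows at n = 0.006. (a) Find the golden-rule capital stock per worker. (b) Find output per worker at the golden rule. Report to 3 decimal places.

n + δ = 0.006 + 0.107 = 0.113.
Setting f'(k) = n+δ gives 0.45·k^(0.45−1) = 0.113, hence k_gold = (0.45/0.113)^(1/0.55) ≈ 12.3354.
y_gold = 12.3354^0.45 ≈ 3.0976.

(a) k_gold ≈ 12.335; (b) y_gold ≈ 3.098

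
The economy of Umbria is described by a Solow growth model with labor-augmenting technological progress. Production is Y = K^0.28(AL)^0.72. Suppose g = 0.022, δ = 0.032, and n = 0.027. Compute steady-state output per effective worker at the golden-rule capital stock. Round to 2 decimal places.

y_gold ≈ 1.62

The effective depreciation rate is n + g + δ = 0.027 + 0.022 + 0.032 = 0.081.
At the golden rule the marginal product of capital equals n+g+δ: 0.28·k^(0.28−1) = 0.081. Solving, k_gold = (0.28/0.081)^(1/0.72) ≈ 5.5996.
Output: y_gold = k_gold^0.28 = 5.5996^0.28 ≈ 1.6199.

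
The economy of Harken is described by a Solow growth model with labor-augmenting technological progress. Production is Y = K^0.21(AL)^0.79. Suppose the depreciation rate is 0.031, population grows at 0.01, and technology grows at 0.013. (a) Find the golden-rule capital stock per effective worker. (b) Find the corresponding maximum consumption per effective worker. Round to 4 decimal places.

The effective depreciation rate is n + g + δ = 0.01 + 0.013 + 0.031 = 0.054.
Setting f'(k) = n+g+δ gives 0.21·k^(0.21−1) = 0.054, hence k_gold = (0.21/0.054)^(1/0.79) ≈ 5.5797.
y_gold = 5.5797^0.21 ≈ 1.4348; c_gold = y_gold − 0.054·k_gold ≈ 1.1335.

(a) k_gold ≈ 5.5797; (b) c_gold ≈ 1.1335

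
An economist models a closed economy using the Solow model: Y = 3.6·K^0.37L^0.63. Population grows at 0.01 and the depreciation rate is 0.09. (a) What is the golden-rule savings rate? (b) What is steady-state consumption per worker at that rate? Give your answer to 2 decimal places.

Capital per worker breaks even when investment replaces (n + δ)·k; here n + δ = 0.1.
For Cobb-Douglas, s_gold equals capital's share: s_gold = 0.37.
At the golden rule the marginal product of capital equals n+δ: 0.37·3.6·k^(0.37−1) = 0.1. Solving, k_gold = (0.37·3.6/0.1)^(1/0.63) ≈ 60.9435.
y_gold = 3.6·60.9435^0.37 ≈ 16.4712; c_gold = (1−0.37)·y_gold ≈ 10.3769.

(a) s_gold = 0.37; (b) c_gold ≈ 10.38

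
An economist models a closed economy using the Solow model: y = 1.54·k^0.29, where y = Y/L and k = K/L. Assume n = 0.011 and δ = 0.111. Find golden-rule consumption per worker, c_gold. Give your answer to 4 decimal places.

Break-even investment rate: n + δ = 0.011 + 0.111 = 0.122.
Golden rule sets MPK = n+δ: 0.29·1.54·k^(0.29−1) = 0.122, so k_gold = (0.29·1.54/0.122)^(1/0.71) ≈ 6.2193.
y_gold = 1.54·6.2193^0.29 ≈ 2.6164.
c_gold = y_gold − (n+δ)·k_gold = 2.6164 − 0.122·6.2193 ≈ 1.8577.

c_gold ≈ 1.8577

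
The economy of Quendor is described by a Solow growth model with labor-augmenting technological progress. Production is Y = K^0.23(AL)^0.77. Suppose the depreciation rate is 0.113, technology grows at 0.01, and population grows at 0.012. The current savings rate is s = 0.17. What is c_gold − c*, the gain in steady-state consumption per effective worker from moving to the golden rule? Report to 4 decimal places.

Δc ≈ 0.0137

n + g + δ = 0.012 + 0.01 + 0.113 = 0.135.
Current steady state (s = 0.17): k* = (0.17/0.135)^(1/0.77) ≈ 1.3490, y* = 1.3490^0.23 ≈ 1.0713, c* = (1−0.17)·1.0713 ≈ 0.8892.
At the golden rule the marginal product of capital equals n+g+δ: 0.23·k^(0.23−1) = 0.135. Solving, k_gold = (0.23/0.135)^(1/0.77) ≈ 1.9976.
y_gold = 1.9976^0.23 ≈ 1.1725, c_gold = y_gold − 0.135·k_gold ≈ 0.9028.
Gain: Δc = 0.9028 − 0.8892 ≈ 0.0137.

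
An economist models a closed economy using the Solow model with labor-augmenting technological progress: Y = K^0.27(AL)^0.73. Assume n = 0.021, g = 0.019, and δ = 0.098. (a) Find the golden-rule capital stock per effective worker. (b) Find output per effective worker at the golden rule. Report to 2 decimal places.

Capital per effective worker breaks even when investment replaces (n + g + δ)·k; here n + g + δ = 0.138.
At the golden rule the marginal product of capital equals n+g+δ: 0.27·k^(0.27−1) = 0.138. Solving, k_gold = (0.27/0.138)^(1/0.73) ≈ 2.5078.
y_gold = 2.5078^0.27 ≈ 1.2818.

(a) k_gold ≈ 2.51; (b) y_gold ≈ 1.28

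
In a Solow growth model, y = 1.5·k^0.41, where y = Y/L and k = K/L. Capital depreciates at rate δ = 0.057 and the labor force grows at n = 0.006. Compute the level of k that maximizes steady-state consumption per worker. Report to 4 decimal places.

The effective depreciation rate is n + δ = 0.006 + 0.057 = 0.063.
At the golden rule the marginal product of capital equals n+δ: 0.41·1.5·k^(0.41−1) = 0.063. Solving, k_gold = (0.41·1.5/0.063)^(1/0.59) ≈ 47.5529.

k_gold ≈ 47.5529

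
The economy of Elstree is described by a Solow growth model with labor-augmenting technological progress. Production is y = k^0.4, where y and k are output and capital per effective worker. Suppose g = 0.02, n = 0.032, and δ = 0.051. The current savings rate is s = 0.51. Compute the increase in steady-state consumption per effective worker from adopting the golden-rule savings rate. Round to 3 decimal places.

Δc ≈ 0.059

Capital per effective worker breaks even when investment replaces (n + g + δ)·k; here n + g + δ = 0.103.
Current steady state (s = 0.51): k* = (0.51/0.103)^(1/0.6) ≈ 14.3843, y* = 14.3843^0.4 ≈ 2.9051, c* = (1−0.51)·2.9051 ≈ 1.4235.
Maximizing c = f(k) − (n+g+δ)·k gives f'(k) = n+g+δ, i.e. 0.4·k^(0.4−1) = 0.103, so k_gold = (0.4/0.103)^(1/0.6) ≈ 9.5948.
y_gold = 9.5948^0.4 ≈ 2.4707, c_gold = y_gold − 0.103·k_gold ≈ 1.4824.
Gain: Δc = 1.4824 − 1.4235 ≈ 0.0589.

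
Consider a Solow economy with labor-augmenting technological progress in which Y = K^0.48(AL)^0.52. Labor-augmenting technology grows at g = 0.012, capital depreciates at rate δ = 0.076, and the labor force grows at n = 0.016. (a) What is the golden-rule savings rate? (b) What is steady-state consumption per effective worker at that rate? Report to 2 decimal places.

(a) s_gold = 0.48; (b) c_gold ≈ 2.13

Break-even investment rate: n + g + δ = 0.016 + 0.012 + 0.076 = 0.104.
For Cobb-Douglas, s_gold equals capital's share: s_gold = 0.48.
Maximizing c = f(k) − (n+g+δ)·k gives f'(k) = n+g+δ, i.e. 0.48·k^(0.48−1) = 0.104, so k_gold = (0.48/0.104)^(1/0.52) ≈ 18.9375.
y_gold = 18.9375^0.48 ≈ 4.1031; c_gold = (1−0.48)·y_gold ≈ 2.1336.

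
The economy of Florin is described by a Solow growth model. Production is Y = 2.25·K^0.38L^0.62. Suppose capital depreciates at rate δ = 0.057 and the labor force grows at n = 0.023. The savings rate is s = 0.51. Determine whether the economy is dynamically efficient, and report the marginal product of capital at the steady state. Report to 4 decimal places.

dynamically inefficient; MPK ≈ 0.0596

n + δ = 0.023 + 0.057 = 0.08.
Steady-state k*: s·A·k^0.38 = 0.08·k gives k* = (0.51·2.25/0.08)^(1/0.62) ≈ 73.3812.
MPK = 0.38·2.25·73.3812^(-0.62) ≈ 0.0596.
MPK < n+δ = 0.08, so the economy is dynamically inefficient (over-saving).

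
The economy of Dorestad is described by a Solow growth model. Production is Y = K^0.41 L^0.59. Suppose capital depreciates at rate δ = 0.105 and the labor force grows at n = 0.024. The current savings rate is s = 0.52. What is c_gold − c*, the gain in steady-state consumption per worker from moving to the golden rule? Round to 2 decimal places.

Δc ≈ 0.05

n + δ = 0.024 + 0.105 = 0.129.
Current steady state (s = 0.52): k* = (0.52/0.129)^(1/0.59) ≈ 10.6200, y* = 10.6200^0.41 ≈ 2.6346, c* = (1−0.52)·2.6346 ≈ 1.2646.
Maximizing c = f(k) − (n+δ)·k gives f'(k) = n+δ, i.e. 0.41·k^(0.41−1) = 0.129, so k_gold = (0.41/0.129)^(1/0.59) ≈ 7.0987.
y_gold = 7.0987^0.41 ≈ 2.2335, c_gold = y_gold − 0.129·k_gold ≈ 1.3178.
Gain: Δc = 1.3178 − 1.2646 ≈ 0.0532.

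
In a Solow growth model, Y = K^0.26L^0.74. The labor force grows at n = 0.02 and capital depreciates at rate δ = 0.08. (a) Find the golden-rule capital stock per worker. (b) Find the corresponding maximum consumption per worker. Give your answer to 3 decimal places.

(a) k_gold ≈ 3.637; (b) c_gold ≈ 1.035

n + δ = 0.02 + 0.08 = 0.1.
Golden rule sets MPK = n+δ: 0.26·k^(0.26−1) = 0.1, so k_gold = (0.26/0.1)^(1/0.74) ≈ 3.6373.
y_gold = 3.6373^0.26 ≈ 1.3989; c_gold = y_gold − 0.1·k_gold ≈ 1.0352.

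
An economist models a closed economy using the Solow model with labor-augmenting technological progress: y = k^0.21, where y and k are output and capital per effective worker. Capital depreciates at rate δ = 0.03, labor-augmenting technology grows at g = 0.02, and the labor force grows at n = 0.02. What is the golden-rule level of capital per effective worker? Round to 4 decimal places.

k_gold ≈ 4.0175

Capital per effective worker breaks even when investment replaces (n + g + δ)·k; here n + g + δ = 0.07.
Setting f'(k) = n+g+δ gives 0.21·k^(0.21−1) = 0.07, hence k_gold = (0.21/0.07)^(1/0.79) ≈ 4.0175.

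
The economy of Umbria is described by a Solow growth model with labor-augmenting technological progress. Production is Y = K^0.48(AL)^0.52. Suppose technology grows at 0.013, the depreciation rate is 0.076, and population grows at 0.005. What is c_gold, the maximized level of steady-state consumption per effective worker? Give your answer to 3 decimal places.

c_gold ≈ 2.342

Break-even investment rate: n + g + δ = 0.005 + 0.013 + 0.076 = 0.094.
Setting f'(k) = n+g+δ gives 0.48·k^(0.48−1) = 0.094, hence k_gold = (0.48/0.094)^(1/0.52) ≈ 23.0015.
y_gold = 23.0015^0.48 ≈ 4.5045.
c_gold = y_gold − (n+g+δ)·k_gold = 4.5045 − 0.094·23.0015 ≈ 2.3423.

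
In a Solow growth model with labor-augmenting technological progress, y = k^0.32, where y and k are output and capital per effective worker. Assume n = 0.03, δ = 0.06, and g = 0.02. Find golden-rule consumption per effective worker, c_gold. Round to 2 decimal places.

n + g + δ = 0.03 + 0.02 + 0.06 = 0.11.
Setting f'(k) = n+g+δ gives 0.32·k^(0.32−1) = 0.11, hence k_gold = (0.32/0.11)^(1/0.68) ≈ 4.8083.
y_gold = 4.8083^0.32 ≈ 1.6529.
c_gold = y_gold − (n+g+δ)·k_gold = 1.6529 − 0.11·4.8083 ≈ 1.1240.

c_gold ≈ 1.12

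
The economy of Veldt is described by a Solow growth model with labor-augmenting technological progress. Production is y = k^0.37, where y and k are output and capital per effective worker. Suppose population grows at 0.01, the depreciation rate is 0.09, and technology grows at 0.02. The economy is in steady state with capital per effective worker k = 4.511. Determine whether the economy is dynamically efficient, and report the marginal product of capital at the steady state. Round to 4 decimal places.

The effective depreciation rate is n + g + δ = 0.01 + 0.02 + 0.09 = 0.12.
MPK = 0.37·k^(0.37−1) = 0.37·4.511^(-0.63) ≈ 0.1432.
MPK > 0.12, so the economy is dynamically efficient (under-saving).

dynamically efficient; MPK ≈ 0.1432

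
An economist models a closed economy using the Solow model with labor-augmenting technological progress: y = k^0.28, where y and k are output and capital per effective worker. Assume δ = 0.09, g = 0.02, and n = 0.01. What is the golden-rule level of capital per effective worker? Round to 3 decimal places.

Capital per effective worker breaks even when investment replaces (n + g + δ)·k; here n + g + δ = 0.12.
At the golden rule the marginal product of capital equals n+g+δ: 0.28·k^(0.28−1) = 0.12. Solving, k_gold = (0.28/0.12)^(1/0.72) ≈ 3.2440.

k_gold ≈ 3.244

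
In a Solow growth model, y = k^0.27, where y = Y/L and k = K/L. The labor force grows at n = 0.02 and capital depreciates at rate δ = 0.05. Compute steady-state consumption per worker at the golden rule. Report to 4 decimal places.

c_gold ≈ 1.2027

The effective depreciation rate is n + δ = 0.02 + 0.05 = 0.07.
Golden rule sets MPK = n+δ: 0.27·k^(0.27−1) = 0.07, so k_gold = (0.27/0.07)^(1/0.73) ≈ 6.3548.
y_gold = 6.3548^0.27 ≈ 1.6475.
c_gold = y_gold − (n+δ)·k_gold = 1.6475 − 0.07·6.3548 ≈ 1.2027.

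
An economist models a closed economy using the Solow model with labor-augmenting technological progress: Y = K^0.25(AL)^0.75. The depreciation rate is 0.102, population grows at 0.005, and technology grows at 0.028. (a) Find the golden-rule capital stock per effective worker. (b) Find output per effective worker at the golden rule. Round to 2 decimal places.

(a) k_gold ≈ 2.27; (b) y_gold ≈ 1.23

The effective depreciation rate is n + g + δ = 0.005 + 0.028 + 0.102 = 0.135.
Setting f'(k) = n+g+δ gives 0.25·k^(0.25−1) = 0.135, hence k_gold = (0.25/0.135)^(1/0.75) ≈ 2.2741.
y_gold = 2.2741^0.25 ≈ 1.2280.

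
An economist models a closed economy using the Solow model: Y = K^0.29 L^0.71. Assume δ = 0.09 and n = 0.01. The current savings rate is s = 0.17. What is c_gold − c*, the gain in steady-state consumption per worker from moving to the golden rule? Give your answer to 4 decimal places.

The effective depreciation rate is n + δ = 0.01 + 0.09 = 0.1.
Current steady state (s = 0.17): k* = (0.17/0.1)^(1/0.71) ≈ 2.1114, y* = 2.1114^0.29 ≈ 1.2420, c* = (1−0.17)·1.2420 ≈ 1.0309.
At the golden rule the marginal product of capital equals n+δ: 0.29·k^(0.29−1) = 0.1. Solving, k_gold = (0.29/0.1)^(1/0.71) ≈ 4.4799.
y_gold = 4.4799^0.29 ≈ 1.5448, c_gold = y_gold − 0.1·k_gold ≈ 1.0968.
Gain: Δc = 1.0968 − 1.0309 ≈ 0.0659.

Δc ≈ 0.0659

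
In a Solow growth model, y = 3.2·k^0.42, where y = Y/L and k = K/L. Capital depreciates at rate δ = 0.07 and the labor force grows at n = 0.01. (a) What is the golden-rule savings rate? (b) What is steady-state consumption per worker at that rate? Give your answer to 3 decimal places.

Break-even investment rate: n + δ = 0.01 + 0.07 = 0.08.
For Cobb-Douglas, s_gold equals capital's share: s_gold = 0.42.
Maximizing c = f(k) − (n+δ)·k gives f'(k) = n+δ, i.e. 0.42·3.2·k^(0.42−1) = 0.08, so k_gold = (0.42·3.2/0.08)^(1/0.58) ≈ 129.5992.
y_gold = 3.2·129.5992^0.42 ≈ 24.6856; c_gold = (1−0.42)·y_gold ≈ 14.3176.

(a) s_gold = 0.420; (b) c_gold ≈ 14.318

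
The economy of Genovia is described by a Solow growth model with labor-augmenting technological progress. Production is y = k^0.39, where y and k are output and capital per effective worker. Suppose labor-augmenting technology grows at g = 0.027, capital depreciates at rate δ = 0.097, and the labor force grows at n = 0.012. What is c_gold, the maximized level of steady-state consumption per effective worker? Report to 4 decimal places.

c_gold ≈ 1.1963

n + g + δ = 0.012 + 0.027 + 0.097 = 0.136.
Setting f'(k) = n+g+δ gives 0.39·k^(0.39−1) = 0.136, hence k_gold = (0.39/0.136)^(1/0.61) ≈ 5.6240.
y_gold = 5.6240^0.39 ≈ 1.9612.
c_gold = y_gold − (n+g+δ)·k_gold = 1.9612 − 0.136·5.6240 ≈ 1.1963.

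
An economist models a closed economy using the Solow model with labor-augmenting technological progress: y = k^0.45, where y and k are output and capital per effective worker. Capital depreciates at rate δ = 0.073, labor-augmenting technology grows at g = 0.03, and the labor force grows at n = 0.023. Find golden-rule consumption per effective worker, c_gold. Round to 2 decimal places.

c_gold ≈ 1.56

The effective depreciation rate is n + g + δ = 0.023 + 0.03 + 0.073 = 0.126.
Maximizing c = f(k) − (n+g+δ)·k gives f'(k) = n+g+δ, i.e. 0.45·k^(0.45−1) = 0.126, so k_gold = (0.45/0.126)^(1/0.55) ≈ 10.1197.
y_gold = 10.1197^0.45 ≈ 2.8335.
c_gold = y_gold − (n+g+δ)·k_gold = 2.8335 − 0.126·10.1197 ≈ 1.5584.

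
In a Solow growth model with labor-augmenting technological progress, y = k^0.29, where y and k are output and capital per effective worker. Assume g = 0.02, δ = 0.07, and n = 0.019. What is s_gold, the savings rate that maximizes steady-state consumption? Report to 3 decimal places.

s_gold = 0.290

Break-even investment rate: n + g + δ = 0.019 + 0.02 + 0.07 = 0.109.
At the golden rule MPK = n+g+δ, and in any Cobb-Douglas steady state s = (n+g+δ)·k/y = MPK·k/y = capital's share 0.29.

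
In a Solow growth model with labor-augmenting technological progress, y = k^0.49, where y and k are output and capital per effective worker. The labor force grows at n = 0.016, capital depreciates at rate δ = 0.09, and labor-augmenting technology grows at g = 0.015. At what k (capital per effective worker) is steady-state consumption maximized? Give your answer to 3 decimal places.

k_gold ≈ 15.524

Break-even investment rate: n + g + δ = 0.016 + 0.015 + 0.09 = 0.121.
At the golden rule the marginal product of capital equals n+g+δ: 0.49·k^(0.49−1) = 0.121. Solving, k_gold = (0.49/0.121)^(1/0.51) ≈ 15.5239.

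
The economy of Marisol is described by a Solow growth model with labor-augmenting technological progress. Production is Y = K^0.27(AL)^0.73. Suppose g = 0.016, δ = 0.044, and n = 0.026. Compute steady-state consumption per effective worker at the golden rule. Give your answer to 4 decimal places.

n + g + δ = 0.026 + 0.016 + 0.044 = 0.086.
Setting f'(k) = n+g+δ gives 0.27·k^(0.27−1) = 0.086, hence k_gold = (0.27/0.086)^(1/0.73) ≈ 4.7933.
y_gold = 4.7933^0.27 ≈ 1.5268.
c_gold = y_gold − (n+g+δ)·k_gold = 1.5268 − 0.086·4.7933 ≈ 1.1145.

c_gold ≈ 1.1145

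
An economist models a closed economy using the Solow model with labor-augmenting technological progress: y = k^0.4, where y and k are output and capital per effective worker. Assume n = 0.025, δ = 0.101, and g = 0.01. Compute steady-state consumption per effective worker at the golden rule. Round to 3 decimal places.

Break-even investment rate: n + g + δ = 0.025 + 0.01 + 0.101 = 0.136.
At the golden rule the marginal product of capital equals n+g+δ: 0.4·k^(0.4−1) = 0.136. Solving, k_gold = (0.4/0.136)^(1/0.6) ≈ 6.0377.
y_gold = 6.0377^0.4 ≈ 2.0528.
c_gold = y_gold − (n+g+δ)·k_gold = 2.0528 − 0.136·6.0377 ≈ 1.2317.

c_gold ≈ 1.232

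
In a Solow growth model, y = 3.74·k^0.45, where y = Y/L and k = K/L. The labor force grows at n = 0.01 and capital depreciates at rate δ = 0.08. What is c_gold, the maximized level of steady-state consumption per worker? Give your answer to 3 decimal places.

Capital per worker breaks even when investment replaces (n + δ)·k; here n + δ = 0.09.
Maximizing c = f(k) − (n+δ)·k gives f'(k) = n+δ, i.e. 0.45·3.74·k^(0.45−1) = 0.09, so k_gold = (0.45·3.74/0.09)^(1/0.55) ≈ 205.3238.
y_gold = 3.74·205.3238^0.45 ≈ 41.0648.
c_gold = y_gold − (n+δ)·k_gold = 41.0648 − 0.09·205.3238 ≈ 22.5856.

c_gold ≈ 22.586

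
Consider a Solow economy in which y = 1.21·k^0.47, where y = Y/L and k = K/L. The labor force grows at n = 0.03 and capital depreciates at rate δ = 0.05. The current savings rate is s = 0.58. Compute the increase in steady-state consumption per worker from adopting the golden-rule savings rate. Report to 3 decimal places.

Break-even investment rate: n + δ = 0.03 + 0.05 = 0.08.
Current steady state (s = 0.58): k* = (0.58·1.21/0.08)^(1/0.53) ≈ 60.1836, y* = 1.21·60.1836^0.47 ≈ 8.3012, c* = (1−0.58)·8.3012 ≈ 3.4865.
Golden rule sets MPK = n+δ: 0.47·1.21·k^(0.47−1) = 0.08, so k_gold = (0.47·1.21/0.08)^(1/0.53) ≈ 40.4722.
y_gold = 1.21·40.4722^0.47 ≈ 6.8889, c_gold = y_gold − 0.08·k_gold ≈ 3.6511.
Gain: Δc = 3.6511 − 3.4865 ≈ 0.1646.

Δc ≈ 0.165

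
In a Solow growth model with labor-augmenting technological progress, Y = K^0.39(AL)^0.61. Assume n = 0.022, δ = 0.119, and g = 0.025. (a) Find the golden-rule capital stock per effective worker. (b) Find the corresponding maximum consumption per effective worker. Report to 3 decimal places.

Break-even investment rate: n + g + δ = 0.022 + 0.025 + 0.119 = 0.166.
At the golden rule the marginal product of capital equals n+g+δ: 0.39·k^(0.39−1) = 0.166. Solving, k_gold = (0.39/0.166)^(1/0.61) ≈ 4.0563.
y_gold = 4.0563^0.39 ≈ 1.7265; c_gold = y_gold − 0.166·k_gold ≈ 1.0532.

(a) k_gold ≈ 4.056; (b) c_gold ≈ 1.053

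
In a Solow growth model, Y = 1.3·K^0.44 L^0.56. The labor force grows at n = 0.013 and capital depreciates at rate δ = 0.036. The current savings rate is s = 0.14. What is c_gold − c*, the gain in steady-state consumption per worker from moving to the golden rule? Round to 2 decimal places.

Δc ≈ 1.88

Break-even investment rate: n + δ = 0.013 + 0.036 = 0.049.
Current steady state (s = 0.14): k* = (0.14·1.3/0.049)^(1/0.56) ≈ 10.4144, y* = 1.3·10.4144^0.44 ≈ 3.6450, c* = (1−0.14)·3.6450 ≈ 3.1347.
Setting f'(k) = n+δ gives 0.44·1.3·k^(0.44−1) = 0.049, hence k_gold = (0.44·1.3/0.049)^(1/0.56) ≈ 80.4849.
y_gold = 1.3·80.4849^0.44 ≈ 8.9631, c_gold = y_gold − 0.049·k_gold ≈ 5.0193.
Gain: Δc = 5.0193 − 3.1347 ≈ 1.8846.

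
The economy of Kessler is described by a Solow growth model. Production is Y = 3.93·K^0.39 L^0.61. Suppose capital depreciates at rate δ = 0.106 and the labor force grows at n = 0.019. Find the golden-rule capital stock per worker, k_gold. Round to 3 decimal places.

Break-even investment rate: n + δ = 0.019 + 0.106 = 0.125.
Golden rule sets MPK = n+δ: 0.39·3.93·k^(0.39−1) = 0.125, so k_gold = (0.39·3.93/0.125)^(1/0.61) ≈ 60.8840.

k_gold ≈ 60.884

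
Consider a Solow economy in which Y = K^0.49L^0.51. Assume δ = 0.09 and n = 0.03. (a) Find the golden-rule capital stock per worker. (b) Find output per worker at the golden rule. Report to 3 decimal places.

Capital per worker breaks even when investment replaces (n + δ)·k; here n + δ = 0.12.
Setting f'(k) = n+δ gives 0.49·k^(0.49−1) = 0.12, hence k_gold = (0.49/0.12)^(1/0.51) ≈ 15.7786.
y_gold = 15.7786^0.49 ≈ 3.8641.

(a) k_gold ≈ 15.779; (b) y_gold ≈ 3.864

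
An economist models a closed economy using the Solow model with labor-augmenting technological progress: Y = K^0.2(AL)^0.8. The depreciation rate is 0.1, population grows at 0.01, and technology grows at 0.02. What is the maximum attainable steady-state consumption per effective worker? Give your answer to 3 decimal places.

c_gold ≈ 0.891

Break-even investment rate: n + g + δ = 0.01 + 0.02 + 0.1 = 0.13.
Setting f'(k) = n+g+δ gives 0.2·k^(0.2−1) = 0.13, hence k_gold = (0.2/0.13)^(1/0.8) ≈ 1.7134.
y_gold = 1.7134^0.2 ≈ 1.1137.
c_gold = y_gold − (n+g+δ)·k_gold = 1.1137 − 0.13·1.7134 ≈ 0.8910.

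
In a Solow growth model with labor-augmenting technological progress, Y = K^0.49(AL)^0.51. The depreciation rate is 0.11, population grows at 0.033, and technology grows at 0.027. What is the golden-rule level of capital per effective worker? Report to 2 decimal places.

k_gold ≈ 7.97

The effective depreciation rate is n + g + δ = 0.033 + 0.027 + 0.11 = 0.17.
Maximizing c = f(k) − (n+g+δ)·k gives f'(k) = n+g+δ, i.e. 0.49·k^(0.49−1) = 0.17, so k_gold = (0.49/0.17)^(1/0.51) ≈ 7.9701.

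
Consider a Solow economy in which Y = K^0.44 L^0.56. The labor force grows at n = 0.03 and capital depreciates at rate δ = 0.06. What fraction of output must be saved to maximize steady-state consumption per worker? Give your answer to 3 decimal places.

s_gold = 0.440

Break-even investment rate: n + δ = 0.03 + 0.06 = 0.09.
At the golden rule MPK = n+δ, and in any Cobb-Douglas steady state s = (n+δ)·k/y = MPK·k/y = capital's share 0.44.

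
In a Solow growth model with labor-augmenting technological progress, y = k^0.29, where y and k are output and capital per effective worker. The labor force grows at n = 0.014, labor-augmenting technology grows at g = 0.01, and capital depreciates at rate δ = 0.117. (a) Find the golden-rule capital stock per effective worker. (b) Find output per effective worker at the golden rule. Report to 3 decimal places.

n + g + δ = 0.014 + 0.01 + 0.117 = 0.141.
Golden rule sets MPK = n+g+δ: 0.29·k^(0.29−1) = 0.141, so k_gold = (0.29/0.141)^(1/0.71) ≈ 2.7612.
y_gold = 2.7612^0.29 ≈ 1.3425.

(a) k_gold ≈ 2.761; (b) y_gold ≈ 1.343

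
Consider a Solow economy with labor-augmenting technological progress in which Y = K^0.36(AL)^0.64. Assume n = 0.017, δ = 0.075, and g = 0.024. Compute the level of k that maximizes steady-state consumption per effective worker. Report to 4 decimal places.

n + g + δ = 0.017 + 0.024 + 0.075 = 0.116.
Setting f'(k) = n+g+δ gives 0.36·k^(0.36−1) = 0.116, hence k_gold = (0.36/0.116)^(1/0.64) ≈ 5.8682.

k_gold ≈ 5.8682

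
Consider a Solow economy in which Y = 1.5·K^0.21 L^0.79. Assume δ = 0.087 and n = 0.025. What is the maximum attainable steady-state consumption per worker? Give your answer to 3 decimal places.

c_gold ≈ 1.560

The effective depreciation rate is n + δ = 0.025 + 0.087 = 0.112.
At the golden rule the marginal product of capital equals n+δ: 0.21·1.5·k^(0.21−1) = 0.112. Solving, k_gold = (0.21·1.5/0.112)^(1/0.79) ≈ 3.7023.
y_gold = 1.5·3.7023^0.21 ≈ 1.9746.
c_gold = y_gold − (n+δ)·k_gold = 1.9746 − 0.112·3.7023 ≈ 1.5599.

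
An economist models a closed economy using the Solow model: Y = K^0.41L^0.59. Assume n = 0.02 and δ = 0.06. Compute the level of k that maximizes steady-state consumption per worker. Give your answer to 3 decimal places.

n + δ = 0.02 + 0.06 = 0.08.
Setting f'(k) = n+δ gives 0.41·k^(0.41−1) = 0.08, hence k_gold = (0.41/0.08)^(1/0.59) ≈ 15.9541.

k_gold ≈ 15.954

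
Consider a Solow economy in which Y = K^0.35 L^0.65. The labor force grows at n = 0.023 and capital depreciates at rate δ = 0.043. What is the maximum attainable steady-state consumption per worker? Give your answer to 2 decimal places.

c_gold ≈ 1.60

The effective depreciation rate is n + δ = 0.023 + 0.043 = 0.066.
Maximizing c = f(k) − (n+δ)·k gives f'(k) = n+δ, i.e. 0.35·k^(0.35−1) = 0.066, so k_gold = (0.35/0.066)^(1/0.65) ≈ 13.0212.
y_gold = 13.0212^0.35 ≈ 2.4554.
c_gold = y_gold − (n+δ)·k_gold = 2.4554 − 0.066·13.0212 ≈ 1.5960.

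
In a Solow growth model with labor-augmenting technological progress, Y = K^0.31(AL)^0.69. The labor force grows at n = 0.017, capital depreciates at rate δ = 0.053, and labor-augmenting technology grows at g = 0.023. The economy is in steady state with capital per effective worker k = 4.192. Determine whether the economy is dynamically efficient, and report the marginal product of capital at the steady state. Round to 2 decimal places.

dynamically efficient; MPK ≈ 0.12

Capital per effective worker breaks even when investment replaces (n + g + δ)·k; here n + g + δ = 0.093.
MPK = 0.31·k^(0.31−1) = 0.31·4.192^(-0.69) ≈ 0.1153.
MPK > 0.093, so the economy is dynamically efficient (under-saving).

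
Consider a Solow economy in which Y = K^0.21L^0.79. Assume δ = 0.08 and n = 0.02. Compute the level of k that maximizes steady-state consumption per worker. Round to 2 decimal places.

Break-even investment rate: n + δ = 0.02 + 0.08 = 0.1.
Golden rule sets MPK = n+δ: 0.21·k^(0.21−1) = 0.1, so k_gold = (0.21/0.1)^(1/0.79) ≈ 2.5578.

k_gold ≈ 2.56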